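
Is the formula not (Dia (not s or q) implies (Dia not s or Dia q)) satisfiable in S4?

Unsatisfiable (every branch closes)

1. not (Dia (not s or q) implies (Dia not s or Dia q)), u
2. Dia (not s or q), u
3. not (Dia not s or Dia q), u
4. not Dia not s, u
5. not Dia q, u
6. s, u
7. not q, u
8. not s or q, v
9. s, v
10. not q, v
11. q, v
Accessibility: uRu, uRv, vRv
Branch closes: q and not q both at v.
(One branch shown.) All branches close.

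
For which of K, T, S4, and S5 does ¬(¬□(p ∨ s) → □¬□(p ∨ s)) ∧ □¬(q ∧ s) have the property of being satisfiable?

K, T, S4

S4-tableau for the formula:
1. ¬(¬□(p ∨ s) → □¬□(p ∨ s)) ∧ □¬(q ∧ s), 0
2. ¬(¬□(p ∨ s) → □¬□(p ∨ s)), 0
3. □¬(q ∧ s), 0
4. ¬□(p ∨ s), 0
5. ¬□¬□(p ∨ s), 0
6. ¬(q ∧ s), 0
7. ¬s, 0
8. ¬(p ∨ s), 1
9. ¬p, 1
10. ¬s, 1
11. ¬(q ∧ s), 1
12. □(p ∨ s), 2
13. ¬(q ∧ s), 2
14. p ∨ s, 2
15. ¬s, 2
16. p, 2
Accessibility: 0R0, 0R1, 0R2, 1R1, 2R2
Complete open branch: satisfiable in S4, hence also in K, T (this S4-model is also a K-model and a T-model).
S5-tableau for the formula:
1. ¬(¬□(p ∨ s) → □¬□(p ∨ s)) ∧ □¬(q ∧ s), 0
2. ¬(¬□(p ∨ s) → □¬□(p ∨ s)), 0
3. □¬(q ∧ s), 0
4. ¬□(p ∨ s), 0
5. ¬□¬□(p ∨ s), 0
6. ¬(q ∧ s), 0
7. ¬s, 0
8. ¬(p ∨ s), 1
9. ¬p, 1
10. ¬s, 1
11. ¬(q ∧ s), 1
12. □(p ∨ s), 2
13. ¬(q ∧ s), 2
14. p ∨ s, 0
15. p ∨ s, 1
16. p ∨ s, 2
17. ¬s, 2
18. p, 0
19. s, 1
Accessibility: 0R0, 0R1, 0R2, 1R0, 1R1, 1R2, 2R0, 2R1, 2R2
Branch closes: s and ¬s both at 1.
Every branch closes (one shown): unsatisfiable in S5.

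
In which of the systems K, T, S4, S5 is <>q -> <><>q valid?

T, S4, S5

T-tableau for the negation ~(<>q -> <><>q):
1. ~(<>q -> <><>q), w0
2. <>q, w0
3. ~<><>q, w0
4. ~<>q, w0
5. ~q, w0
6. q, w1
7. ~<>q, w1
8. ~q, w1
Accessibility: w0Rw0, w0Rw1, w1Rw1
Branch closes: q and ~q both at w1.
Every branch closes (one shown): valid in T, hence also in S4, S5 (every theorem of T is a theorem of S4 and S5).
K-tableau for the negation ~(<>q -> <><>q):
1. ~(<>q -> <><>q), w0
2. <>q, w0
3. ~<><>q, w0
4. q, w1
5. ~<>q, w1
Accessibility: w0Rw1
Complete open branch: countermodel on a K-frame, so not valid in K.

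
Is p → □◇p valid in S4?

Invalid (countermodel exists)

Tableau for the negation ¬(p → □◇p):
1. ¬(p → □◇p), w0
2. p, w0
3. ¬□◇p, w0
4. ¬◇p, w1
5. ¬p, w1
Accessibility: w0Rw0, w0Rw1, w1Rw1
The negation has an open branch (countermodel exists).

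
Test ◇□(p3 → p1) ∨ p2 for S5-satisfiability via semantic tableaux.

Satisfiable (open branch found)

1. ◇□(p3 → p1) ∨ p2, 0
2. p2, 0   [∨-rule on 1 (branches; this branch)]
Accessibility: 0R0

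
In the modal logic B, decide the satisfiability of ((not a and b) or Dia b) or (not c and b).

Satisfiable (open branch found)

1. ((not a and b) or Dia b) or (not c and b), 0
2. not c and b, 0   [or-rule on 1 (branches; this branch)]
3. not c, 0   [and-rule on 2]
4. b, 0   [and-rule on 2]
Accessibility: 0R0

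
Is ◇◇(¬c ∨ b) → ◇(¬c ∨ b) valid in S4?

Valid

Tableau for the negation ¬(◇◇(¬c ∨ b) → ◇(¬c ∨ b)):
1. ¬(◇◇(¬c ∨ b) → ◇(¬c ∨ b)), u
2. ◇◇(¬c ∨ b), u
3. ¬◇(¬c ∨ b), u
4. ¬(¬c ∨ b), u
5. c, u
6. ¬b, u
7. ◇(¬c ∨ b), v
8. ¬(¬c ∨ b), v
9. c, v
10. ¬b, v
11. ¬c ∨ b, w
12. ¬(¬c ∨ b), w
13. c, w
14. ¬b, w
15. b, w
Accessibility: uRu, uRv, uRw, vRv, vRw, wRw
Branch closes: b and ¬b both at w.
All branches of the negation close; one closing branch shown above.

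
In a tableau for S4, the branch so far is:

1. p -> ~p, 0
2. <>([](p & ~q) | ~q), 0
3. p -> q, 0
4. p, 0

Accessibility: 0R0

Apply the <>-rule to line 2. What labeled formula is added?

a fresh world 1 with 0R1, and [](p & ~q) | ~q at 1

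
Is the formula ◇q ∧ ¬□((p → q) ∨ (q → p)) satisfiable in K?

1. ◇q ∧ ¬□((p → q) ∨ (q → p)), w0
2. ◇q, w0
3. ¬□((p → q) ∨ (q → p)), w0
4. q, w1
5. ¬((p → q) ∨ (q → p)), w2
6. ¬(p → q), w2
7. ¬(q → p), w2
8. p, w2
9. ¬q, w2
10. q, w2
11. ¬p, w2
Accessibility: w0Rw1, w0Rw2
Branch closes: q and ¬q both at w2.
Every branch closes; the branch above is one of them.

No, unsatisfiable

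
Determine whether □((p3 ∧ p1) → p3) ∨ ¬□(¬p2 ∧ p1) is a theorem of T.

Yes, valid

Tableau for the negation ¬(□((p3 ∧ p1) → p3) ∨ ¬□(¬p2 ∧ p1)):
1. ¬(□((p3 ∧ p1) → p3) ∨ ¬□(¬p2 ∧ p1)), 0
2. ¬□((p3 ∧ p1) → p3), 0
3. □(¬p2 ∧ p1), 0
4. ¬p2 ∧ p1, 0
5. ¬p2, 0
6. p1, 0
7. ¬((p3 ∧ p1) → p3), 1
8. p3 ∧ p1, 1
9. ¬p3, 1
10. p3, 1
11. p1, 1
Accessibility: 0R0, 0R1, 1R1
Branch closes: p3 and ¬p3 both at 1.
Every branch of the negation's tableau closes; the branch above is one of them.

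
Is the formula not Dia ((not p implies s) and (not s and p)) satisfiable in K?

1. not Dia ((not p implies s) and (not s and p)), w0

Yes, satisfiable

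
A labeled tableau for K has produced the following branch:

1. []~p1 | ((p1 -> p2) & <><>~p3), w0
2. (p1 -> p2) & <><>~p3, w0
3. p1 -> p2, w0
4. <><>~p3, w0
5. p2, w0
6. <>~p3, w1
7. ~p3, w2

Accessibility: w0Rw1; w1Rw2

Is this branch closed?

No atom appears with both signs at the same world.

Not closed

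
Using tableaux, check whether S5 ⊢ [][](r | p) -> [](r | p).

Yes, valid

Tableau for the negation ~([][](r | p) -> [](r | p)):
1. ~([][](r | p) -> [](r | p)), w0
2. [][](r | p), w0
3. ~[](r | p), w0
4. [](r | p), w0
5. r | p, w0
6. p, w0
7. ~(r | p), w1
8. ~r, w1
9. ~p, w1
10. [](r | p), w1
11. r | p, w1
12. p, w1
Accessibility: w0Rw0, w0Rw1, w1Rw0, w1Rw1
Branch closes: p and ~p both at w1.
Every branch of the negation's tableau closes; the branch above is one of them.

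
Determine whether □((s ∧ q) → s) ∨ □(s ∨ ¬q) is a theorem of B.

Tableau for the negation ¬(□((s ∧ q) → s) ∨ □(s ∨ ¬q)):
1. ¬(□((s ∧ q) → s) ∨ □(s ∨ ¬q)), u
2. ¬□((s ∧ q) → s), u   [¬∨-rule on 1]
3. ¬□(s ∨ ¬q), u   [¬∨-rule on 1]
4. ¬((s ∧ q) → s), v   [¬□-rule on 2: fresh world v, uRv]
5. s ∧ q, v   [¬→-rule on 4]
6. ¬s, v   [¬→-rule on 4]
7. s, v   [∧-rule on 5]
8. q, v   [∧-rule on 5]
Accessibility: uRu, uRv, vRu, vRv
Branch closes: s and ¬s both at v.
Every branch of the negation's tableau closes; the branch above is one of them.

Yes, valid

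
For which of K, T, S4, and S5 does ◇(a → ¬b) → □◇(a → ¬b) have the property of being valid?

S5-tableau for the negation ¬(◇(a → ¬b) → □◇(a → ¬b)):
1. ¬(◇(a → ¬b) → □◇(a → ¬b)), w0
2. ◇(a → ¬b), w0
3. ¬□◇(a → ¬b), w0
4. a → ¬b, w1
5. ¬b, w1
6. ¬◇(a → ¬b), w2
7. ¬(a → ¬b), w0
8. a, w0
9. b, w0
10. ¬(a → ¬b), w1
11. a, w1
12. b, w1
Accessibility: w0Rw0, w0Rw1, w0Rw2, w1Rw0, w1Rw1, w1Rw2, w2Rw0, w2Rw1, w2Rw2
Branch closes: b and ¬b both at w1.
Every branch closes (one shown): valid in S5.
S4-tableau for the negation ¬(◇(a → ¬b) → □◇(a → ¬b)):
1. ¬(◇(a → ¬b) → □◇(a → ¬b)), w0
2. ◇(a → ¬b), w0
3. ¬□◇(a → ¬b), w0
4. a → ¬b, w1
5. ¬b, w1
6. ¬◇(a → ¬b), w2
7. ¬(a → ¬b), w2
8. a, w2
9. b, w2
Accessibility: w0Rw0, w0Rw1, w0Rw2, w1Rw1, w2Rw2
Complete open branch: countermodel on an S4-frame, so not valid in S4, nor in K, T (the same frame is also a K-frame and a T-frame).

S5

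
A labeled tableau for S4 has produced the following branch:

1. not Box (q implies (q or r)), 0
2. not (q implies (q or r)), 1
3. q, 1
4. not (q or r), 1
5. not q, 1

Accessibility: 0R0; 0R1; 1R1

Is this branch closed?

Both q and not q appear at 1.

Yes, closed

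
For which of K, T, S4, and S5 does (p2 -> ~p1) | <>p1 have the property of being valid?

T, S4, S5

K-tableau for the negation ~((p2 -> ~p1) | <>p1):
1. ~((p2 -> ~p1) | <>p1), u
2. ~(p2 -> ~p1), u   [~|-rule on 1]
3. ~<>p1, u   [~|-rule on 1]
4. p2, u   [~->-rule on 2]
5. p1, u   [~->-rule on 2]
Complete open branch: countermodel on a K-frame, so not valid in K.
T-tableau for the negation ~((p2 -> ~p1) | <>p1):
1. ~((p2 -> ~p1) | <>p1), u
2. ~(p2 -> ~p1), u   [~|-rule on 1]
3. ~<>p1, u   [~|-rule on 1]
4. p2, u   [~->-rule on 2]
5. p1, u   [~->-rule on 2]
6. ~p1, u   [~<>-rule on 3 via uRu]
Accessibility: uRu
Branch closes: p1 and ~p1 both at u.
Every branch closes (one shown): valid in T, hence also in S4, S5 (every theorem of T is a theorem of S4 and S5).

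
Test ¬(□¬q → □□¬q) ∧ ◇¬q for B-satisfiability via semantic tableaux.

1. ¬(□¬q → □□¬q) ∧ ◇¬q, w0
2. ¬(□¬q → □□¬q), w0   [∧-rule on 1]
3. ◇¬q, w0   [∧-rule on 1]
4. □¬q, w0   [¬→-rule on 2]
5. ¬□□¬q, w0   [¬→-rule on 2]
6. ¬q, w0   [□-rule on 4 via w0Rw0]
7. ¬q, w1   [◇-rule on 3: fresh world w1, w0Rw1]
8. ¬□¬q, w2   [¬□-rule on 5: fresh world w2, w0Rw2]
9. ¬q, w2   [□-rule on 4 via w0Rw2]
10. q, w3   [¬□-rule on 8: fresh world w3, w2Rw3]
Accessibility: w0Rw0, w0Rw1, w0Rw2, w1Rw0, w1Rw1, w2Rw0, w2Rw2, w2Rw3, w3Rw2, w3Rw3

Satisfiable (open branch found)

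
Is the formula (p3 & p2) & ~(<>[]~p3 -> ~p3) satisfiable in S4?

Yes, satisfiable

1. (p3 & p2) & ~(<>[]~p3 -> ~p3), 0
2. p3 & p2, 0
3. ~(<>[]~p3 -> ~p3), 0
4. p3, 0
5. p2, 0
6. <>[]~p3, 0
7. []~p3, 1
8. ~p3, 1
Accessibility: 0R0, 0R1, 1R1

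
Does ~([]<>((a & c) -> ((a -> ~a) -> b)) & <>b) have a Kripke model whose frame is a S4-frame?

Satisfiable

1. ~([]<>((a & c) -> ((a -> ~a) -> b)) & <>b), u
2. ~<>b, u
3. ~b, u
Accessibility: uRu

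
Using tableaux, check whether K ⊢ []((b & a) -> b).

Tableau for the negation ~[]((b & a) -> b):
1. ~[]((b & a) -> b), 0
2. ~((b & a) -> b), 1
3. b & a, 1
4. ~b, 1
5. b, 1
6. a, 1
Accessibility: 0R1
Branch closes: b and ~b both at 1.
Every branch of the negation's tableau closes; the branch above is one of them.

Valid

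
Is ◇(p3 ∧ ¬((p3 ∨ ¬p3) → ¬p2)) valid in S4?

No, not valid

Tableau for the negation ¬◇(p3 ∧ ¬((p3 ∨ ¬p3) → ¬p2)):
1. ¬◇(p3 ∧ ¬((p3 ∨ ¬p3) → ¬p2)), u
2. ¬(p3 ∧ ¬((p3 ∨ ¬p3) → ¬p2)), u
3. (p3 ∨ ¬p3) → ¬p2, u
4. ¬p2, u
Accessibility: uRu
The negation has an open branch (countermodel exists).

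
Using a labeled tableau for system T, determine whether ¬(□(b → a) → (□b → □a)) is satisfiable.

1. ¬(□(b → a) → (□b → □a)), 0
2. □(b → a), 0   [¬→-rule on 1]
3. ¬(□b → □a), 0   [¬→-rule on 1]
4. □b, 0   [¬→-rule on 3]
5. ¬□a, 0   [¬→-rule on 3]
6. b → a, 0   [□-rule on 2 via 0R0]
7. b, 0   [□-rule on 4 via 0R0]
8. a, 0   [→-rule on 6 (branches; this branch)]
9. ¬a, 1   [¬□-rule on 5: fresh world 1, 0R1]
10. b → a, 1   [□-rule on 2 via 0R1]
11. b, 1   [□-rule on 4 via 0R1]
12. a, 1   [→-rule on 10 (branches; this branch)]
Accessibility: 0R0, 0R1, 1R1
Branch closes: a and ¬a both at 1.
Every branch closes; the branch above is one of them.

Unsatisfiable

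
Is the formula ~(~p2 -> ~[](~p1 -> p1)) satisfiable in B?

1. ~(~p2 -> ~[](~p1 -> p1)), 0
2. ~p2, 0
3. [](~p1 -> p1), 0
4. ~p1 -> p1, 0
5. p1, 0
Accessibility: 0R0

Satisfiable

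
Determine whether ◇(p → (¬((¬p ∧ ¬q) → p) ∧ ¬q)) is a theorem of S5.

Tableau for the negation ¬◇(p → (¬((¬p ∧ ¬q) → p) ∧ ¬q)):
1. ¬◇(p → (¬((¬p ∧ ¬q) → p) ∧ ¬q)), 0
2. ¬(p → (¬((¬p ∧ ¬q) → p) ∧ ¬q)), 0   [¬◇-rule on 1 via 0R0]
3. p, 0   [¬→-rule on 2]
4. ¬(¬((¬p ∧ ¬q) → p) ∧ ¬q), 0   [¬→-rule on 2]
5. q, 0   [¬∧-rule on 4 (branches; this branch)]
Accessibility: 0R0
The negation has an open branch (countermodel exists).

Not valid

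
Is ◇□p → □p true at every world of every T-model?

Tableau for the negation ¬(◇□p → □p):
1. ¬(◇□p → □p), 0
2. ◇□p, 0
3. ¬□p, 0
4. □p, 1
5. p, 1
6. ¬p, 2
Accessibility: 0R0, 0R1, 0R2, 1R1, 2R2
The negation has an open branch (countermodel exists).

No, not valid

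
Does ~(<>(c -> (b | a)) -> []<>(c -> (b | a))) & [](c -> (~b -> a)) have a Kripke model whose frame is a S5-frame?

Unsatisfiable

1. ~(<>(c -> (b | a)) -> []<>(c -> (b | a))) & [](c -> (~b -> a)), 0
2. ~(<>(c -> (b | a)) -> []<>(c -> (b | a))), 0
3. [](c -> (~b -> a)), 0
4. <>(c -> (b | a)), 0
5. ~[]<>(c -> (b | a)), 0
6. c -> (~b -> a), 0
7. ~b -> a, 0
8. a, 0
9. c -> (b | a), 1
10. c -> (~b -> a), 1
11. b | a, 1
12. ~b -> a, 1
13. a, 1
14. ~<>(c -> (b | a)), 2
15. c -> (~b -> a), 2
16. ~(c -> (b | a)), 0
17. c, 0
18. ~(b | a), 0
19. ~b, 0
20. ~a, 0
Accessibility: 0R0, 0R1, 0R2, 1R0, 1R1, 1R2, 2R0, 2R1, 2R2
Branch closes: a and ~a both at 0.
All branches of the tableau close; one closing branch shown above.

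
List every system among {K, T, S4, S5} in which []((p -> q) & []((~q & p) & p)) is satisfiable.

K-tableau for the formula:
1. []((p -> q) & []((~q & p) & p)), w0
Complete open branch: satisfiable in K.
T-tableau for the formula:
1. []((p -> q) & []((~q & p) & p)), w0
2. (p -> q) & []((~q & p) & p), w0
3. p -> q, w0
4. []((~q & p) & p), w0
5. (~q & p) & p, w0
6. ~q & p, w0
7. p, w0
8. ~q, w0
9. q, w0
Accessibility: w0Rw0
Branch closes: q and ~q both at w0.
Every branch closes (one shown): unsatisfiable in T, hence also in S4, S5 (every S4/S5-frame is a T-frame).

K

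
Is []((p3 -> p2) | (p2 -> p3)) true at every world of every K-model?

Tableau for the negation ~[]((p3 -> p2) | (p2 -> p3)):
1. ~[]((p3 -> p2) | (p2 -> p3)), w0
2. ~((p3 -> p2) | (p2 -> p3)), w1
3. ~(p3 -> p2), w1
4. ~(p2 -> p3), w1
5. p3, w1
6. ~p2, w1
7. p2, w1
8. ~p3, w1
Accessibility: w0Rw1
Branch closes: p2 and ~p2 both at w1.
Every branch of the negation's tableau closes; the branch above is one of them.

Valid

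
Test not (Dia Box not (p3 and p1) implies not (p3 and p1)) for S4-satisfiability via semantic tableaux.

1. not (Dia Box not (p3 and p1) implies not (p3 and p1)), 0
2. Dia Box not (p3 and p1), 0   [neg-implies-rule on 1]
3. p3 and p1, 0   [neg-implies-rule on 1]
4. p3, 0   [and-rule on 3]
5. p1, 0   [and-rule on 3]
6. Box not (p3 and p1), 1   [Dia-rule on 2: fresh world 1, 0R1]
7. not (p3 and p1), 1   [Box-rule on 6 via 1R1]
8. not p1, 1   [neg-and-rule on 7 (branches; this branch)]
Accessibility: 0R0, 0R1, 1R1

Yes, satisfiable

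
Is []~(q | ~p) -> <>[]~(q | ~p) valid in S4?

Valid

Tableau for the negation ~([]~(q | ~p) -> <>[]~(q | ~p)):
1. ~([]~(q | ~p) -> <>[]~(q | ~p)), w0
2. []~(q | ~p), w0
3. ~<>[]~(q | ~p), w0
4. ~(q | ~p), w0
5. ~q, w0
6. p, w0
7. ~[]~(q | ~p), w0
8. q | ~p, w1
9. ~(q | ~p), w1
10. ~q, w1
11. p, w1
12. ~[]~(q | ~p), w1
13. ~p, w1
Accessibility: w0Rw0, w0Rw1, w1Rw1
Branch closes: p and ~p both at w1.
Every branch of the negation's tableau closes; the branch above is one of them.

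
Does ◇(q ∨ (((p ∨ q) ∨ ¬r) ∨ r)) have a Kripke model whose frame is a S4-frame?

1. ◇(q ∨ (((p ∨ q) ∨ ¬r) ∨ r)), 0
2. q ∨ (((p ∨ q) ∨ ¬r) ∨ r), 1
3. ((p ∨ q) ∨ ¬r) ∨ r, 1
4. r, 1
Accessibility: 0R0, 0R1, 1R1

Satisfiable (open branch found)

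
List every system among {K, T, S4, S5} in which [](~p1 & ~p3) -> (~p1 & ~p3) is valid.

T, S4, S5

T-tableau for the negation ~([](~p1 & ~p3) -> (~p1 & ~p3)):
1. ~([](~p1 & ~p3) -> (~p1 & ~p3)), 0
2. [](~p1 & ~p3), 0   [~->-rule on 1]
3. ~(~p1 & ~p3), 0   [~->-rule on 1]
4. ~p1 & ~p3, 0   [[]-rule on 2 via 0R0]
5. ~p1, 0   [&-rule on 4]
6. ~p3, 0   [&-rule on 4]
7. p3, 0   [~&-rule on 3 (branches; this branch)]
Accessibility: 0R0
Branch closes: p3 and ~p3 both at 0.
Every branch closes (one shown): valid in T, hence also in S4, S5 (every theorem of T is a theorem of S4 and S5).
K-tableau for the negation ~([](~p1 & ~p3) -> (~p1 & ~p3)):
1. ~([](~p1 & ~p3) -> (~p1 & ~p3)), 0
2. [](~p1 & ~p3), 0   [~->-rule on 1]
3. ~(~p1 & ~p3), 0   [~->-rule on 1]
4. p3, 0   [~&-rule on 3 (branches; this branch)]
Complete open branch: countermodel on a K-frame, so not valid in K.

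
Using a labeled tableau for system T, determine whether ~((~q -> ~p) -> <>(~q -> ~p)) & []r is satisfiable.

No, unsatisfiable

1. ~((~q -> ~p) -> <>(~q -> ~p)) & []r, w0
2. ~((~q -> ~p) -> <>(~q -> ~p)), w0
3. []r, w0
4. ~q -> ~p, w0
5. ~<>(~q -> ~p), w0
6. r, w0
7. ~(~q -> ~p), w0
8. ~q, w0
9. p, w0
10. ~p, w0
Accessibility: w0Rw0
Branch closes: p and ~p both at w0.
(One branch shown.) All branches close.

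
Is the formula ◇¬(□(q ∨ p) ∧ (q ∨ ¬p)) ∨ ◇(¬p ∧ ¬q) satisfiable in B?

1. ◇¬(□(q ∨ p) ∧ (q ∨ ¬p)) ∨ ◇(¬p ∧ ¬q), u
2. ◇(¬p ∧ ¬q), u   [∨-rule on 1 (branches; this branch)]
3. ¬p ∧ ¬q, v   [◇-rule on 2: fresh world v, uRv]
4. ¬p, v   [∧-rule on 3]
5. ¬q, v   [∧-rule on 3]
Accessibility: uRu, uRv, vRu, vRv

Satisfiable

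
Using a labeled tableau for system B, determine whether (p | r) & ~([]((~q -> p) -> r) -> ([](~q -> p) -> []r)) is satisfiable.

1. (p | r) & ~([]((~q -> p) -> r) -> ([](~q -> p) -> []r)), 0
2. p | r, 0
3. ~([]((~q -> p) -> r) -> ([](~q -> p) -> []r)), 0
4. []((~q -> p) -> r), 0
5. ~([](~q -> p) -> []r), 0
6. [](~q -> p), 0
7. ~[]r, 0
8. (~q -> p) -> r, 0
9. ~q -> p, 0
10. r, 0
11. p, 0
12. ~r, 1
13. (~q -> p) -> r, 1
14. ~q -> p, 1
15. ~(~q -> p), 1
16. ~q, 1
17. ~p, 1
18. p, 1
Accessibility: 0R0, 0R1, 1R0, 1R1
Branch closes: p and ~p both at 1.
All branches of the tableau close; one closing branch shown above.

No, unsatisfiable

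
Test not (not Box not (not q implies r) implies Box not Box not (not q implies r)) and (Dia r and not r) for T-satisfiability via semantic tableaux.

Satisfiable (open branch found)

1. not (not Box not (not q implies r) implies Box not Box not (not q implies r)) and (Dia r and not r), w0
2. not (not Box not (not q implies r) implies Box not Box not (not q implies r)), w0
3. Dia r and not r, w0
4. not Box not (not q implies r), w0
5. not Box not Box not (not q implies r), w0
6. Dia r, w0
7. not r, w0
8. not q implies r, w1
9. r, w1
10. Box not (not q implies r), w2
11. not (not q implies r), w2
12. not q, w2
13. not r, w2
14. r, w3
Accessibility: w0Rw0, w0Rw1, w0Rw2, w0Rw3, w1Rw1, w2Rw2, w3Rw3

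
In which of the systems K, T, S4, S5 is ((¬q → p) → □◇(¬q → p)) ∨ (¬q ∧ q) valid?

S5-tableau for the negation ¬(((¬q → p) → □◇(¬q → p)) ∨ (¬q ∧ q)):
1. ¬(((¬q → p) → □◇(¬q → p)) ∨ (¬q ∧ q)), 0
2. ¬((¬q → p) → □◇(¬q → p)), 0   [¬∨-rule on 1]
3. ¬(¬q ∧ q), 0   [¬∨-rule on 1]
4. ¬q → p, 0   [¬→-rule on 2]
5. ¬□◇(¬q → p), 0   [¬→-rule on 2]
6. ¬q, 0   [¬∧-rule on 3 (branches; this branch)]
7. p, 0   [→-rule on 4 (branches; this branch)]
8. ¬◇(¬q → p), 1   [¬□-rule on 5: fresh world 1, 0R1]
9. ¬(¬q → p), 0   [¬◇-rule on 8 via 1R0]
10. ¬p, 0   [¬→-rule on 9]
Accessibility: 0R0, 0R1, 1R0, 1R1
Branch closes: p and ¬p both at 0.
Every branch closes (one shown): valid in S5.
S4-tableau for the negation ¬(((¬q → p) → □◇(¬q → p)) ∨ (¬q ∧ q)):
1. ¬(((¬q → p) → □◇(¬q → p)) ∨ (¬q ∧ q)), 0
2. ¬((¬q → p) → □◇(¬q → p)), 0   [¬∨-rule on 1]
3. ¬(¬q ∧ q), 0   [¬∨-rule on 1]
4. ¬q → p, 0   [¬→-rule on 2]
5. ¬□◇(¬q → p), 0   [¬→-rule on 2]
6. ¬q, 0   [¬∧-rule on 3 (branches; this branch)]
7. p, 0   [→-rule on 4 (branches; this branch)]
8. ¬◇(¬q → p), 1   [¬□-rule on 5: fresh world 1, 0R1]
9. ¬(¬q → p), 1   [¬◇-rule on 8 via 1R1]
10. ¬q, 1   [¬→-rule on 9]
11. ¬p, 1   [¬→-rule on 9]
Accessibility: 0R0, 0R1, 1R1
Complete open branch: countermodel on an S4-frame, so not valid in S4, nor in K, T (the same frame is also a K-frame and a T-frame).

S5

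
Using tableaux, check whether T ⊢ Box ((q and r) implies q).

Yes, valid

Tableau for the negation not Box ((q and r) implies q):
1. not Box ((q and r) implies q), w0
2. not ((q and r) implies q), w1   [neg-Box-rule on 1: fresh world w1, w0Rw1]
3. q and r, w1   [neg-implies-rule on 2]
4. not q, w1   [neg-implies-rule on 2]
5. q, w1   [and-rule on 3]
6. r, w1   [and-rule on 3]
Accessibility: w0Rw0, w0Rw1, w1Rw1
Branch closes: q and not q both at w1.
All branches of the negation close; one closing branch shown above.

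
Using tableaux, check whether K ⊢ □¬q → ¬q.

No, not valid

Tableau for the negation ¬(□¬q → ¬q):
1. ¬(□¬q → ¬q), w0
2. □¬q, w0
3. q, w0
The negation has an open branch (countermodel exists).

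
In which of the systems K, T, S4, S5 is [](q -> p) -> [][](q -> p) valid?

T-tableau for the negation ~([](q -> p) -> [][](q -> p)):
1. ~([](q -> p) -> [][](q -> p)), w0
2. [](q -> p), w0   [~->-rule on 1]
3. ~[][](q -> p), w0   [~->-rule on 1]
4. q -> p, w0   [[]-rule on 2 via w0Rw0]
5. p, w0   [->-rule on 4 (branches; this branch)]
6. ~[](q -> p), w1   [~[]-rule on 3: fresh world w1, w0Rw1]
7. q -> p, w1   [[]-rule on 2 via w0Rw1]
8. p, w1   [->-rule on 7 (branches; this branch)]
9. ~(q -> p), w2   [~[]-rule on 6: fresh world w2, w1Rw2]
10. q, w2   [~->-rule on 9]
11. ~p, w2   [~->-rule on 9]
Accessibility: w0Rw0, w0Rw1, w1Rw1, w1Rw2, w2Rw2
Complete open branch: countermodel on a T-frame, so not valid in T, nor in K (the same frame is also a K-frame).
S4-tableau for the negation ~([](q -> p) -> [][](q -> p)):
1. ~([](q -> p) -> [][](q -> p)), w0
2. [](q -> p), w0   [~->-rule on 1]
3. ~[][](q -> p), w0   [~->-rule on 1]
4. q -> p, w0   [[]-rule on 2 via w0Rw0]
5. p, w0   [->-rule on 4 (branches; this branch)]
6. ~[](q -> p), w1   [~[]-rule on 3: fresh world w1, w0Rw1]
7. q -> p, w1   [[]-rule on 2 via w0Rw1]
8. p, w1   [->-rule on 7 (branches; this branch)]
9. ~(q -> p), w2   [~[]-rule on 6: fresh world w2, w1Rw2]
10. q, w2   [~->-rule on 9]
11. ~p, w2   [~->-rule on 9]
12. q -> p, w2   [[]-rule on 2 via w0Rw2]
13. p, w2   [->-rule on 12 (branches; this branch)]
Accessibility: w0Rw0, w0Rw1, w0Rw2, w1Rw1, w1Rw2, w2Rw2
Branch closes: p and ~p both at w2.
Every branch closes (one shown): valid in S4, hence also in S5 (every theorem of S4 is a theorem of S5).

S4, S5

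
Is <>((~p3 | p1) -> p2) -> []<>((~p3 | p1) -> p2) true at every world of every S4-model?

Tableau for the negation ~(<>((~p3 | p1) -> p2) -> []<>((~p3 | p1) -> p2)):
1. ~(<>((~p3 | p1) -> p2) -> []<>((~p3 | p1) -> p2)), u
2. <>((~p3 | p1) -> p2), u
3. ~[]<>((~p3 | p1) -> p2), u
4. (~p3 | p1) -> p2, v
5. p2, v
6. ~<>((~p3 | p1) -> p2), w
7. ~((~p3 | p1) -> p2), w
8. ~p3 | p1, w
9. ~p2, w
10. p1, w
Accessibility: uRu, uRv, uRw, vRv, wRw
The negation has an open branch (countermodel exists).

Not valid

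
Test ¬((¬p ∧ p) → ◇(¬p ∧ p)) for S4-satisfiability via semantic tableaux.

Unsatisfiable (every branch closes)

1. ¬((¬p ∧ p) → ◇(¬p ∧ p)), w0
2. ¬p ∧ p, w0
3. ¬◇(¬p ∧ p), w0
4. ¬p, w0
5. p, w0
Accessibility: w0Rw0
Branch closes: p and ¬p both at w0.
Every branch closes; the branch above is one of them.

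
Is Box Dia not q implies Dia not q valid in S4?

Valid

Tableau for the negation not (Box Dia not q implies Dia not q):
1. not (Box Dia not q implies Dia not q), w0
2. Box Dia not q, w0
3. not Dia not q, w0
4. Dia not q, w0
5. q, w0
6. not q, w1
7. Dia not q, w1
8. q, w1
Accessibility: w0Rw0, w0Rw1, w1Rw1
Branch closes: q and not q both at w1.
Every branch of the negation's tableau closes; the branch above is one of them.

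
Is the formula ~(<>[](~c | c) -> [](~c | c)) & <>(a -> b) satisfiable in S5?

1. ~(<>[](~c | c) -> [](~c | c)) & <>(a -> b), w0
2. ~(<>[](~c | c) -> [](~c | c)), w0   [&-rule on 1]
3. <>(a -> b), w0   [&-rule on 1]
4. <>[](~c | c), w0   [~->-rule on 2]
5. ~[](~c | c), w0   [~->-rule on 2]
6. a -> b, w1   [<>-rule on 3: fresh world w1, w0Rw1]
7. b, w1   [->-rule on 6 (branches; this branch)]
8. [](~c | c), w2   [<>-rule on 4: fresh world w2, w0Rw2]
9. ~c | c, w0   [[]-rule on 8 via w2Rw0]
10. ~c | c, w1   [[]-rule on 8 via w2Rw1]
11. ~c | c, w2   [[]-rule on 8 via w2Rw2]
12. c, w0   [|-rule on 9 (branches; this branch)]
13. c, w1   [|-rule on 10 (branches; this branch)]
14. c, w2   [|-rule on 11 (branches; this branch)]
15. ~(~c | c), w3   [~[]-rule on 5: fresh world w3, w0Rw3]
16. c, w3   [~|-rule on 15]
17. ~c, w3   [~|-rule on 15]
Accessibility: w0Rw0, w0Rw1, w0Rw2, w0Rw3, w1Rw0, w1Rw1, w1Rw2, w1Rw3, w2Rw0, w2Rw1, w2Rw2, w2Rw3, w3Rw0, w3Rw1, w3Rw2, w3Rw3
Branch closes: c and ~c both at w3.
All branches of the tableau close; one closing branch shown above.

No, unsatisfiable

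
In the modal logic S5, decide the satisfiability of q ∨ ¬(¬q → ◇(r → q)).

1. q ∨ ¬(¬q → ◇(r → q)), 0
2. ¬(¬q → ◇(r → q)), 0
3. ¬q, 0
4. ¬◇(r → q), 0
5. ¬(r → q), 0
6. r, 0
Accessibility: 0R0

Satisfiable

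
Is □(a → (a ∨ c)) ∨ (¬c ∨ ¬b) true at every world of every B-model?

Valid

Tableau for the negation ¬(□(a → (a ∨ c)) ∨ (¬c ∨ ¬b)):
1. ¬(□(a → (a ∨ c)) ∨ (¬c ∨ ¬b)), 0
2. ¬□(a → (a ∨ c)), 0
3. ¬(¬c ∨ ¬b), 0
4. c, 0
5. b, 0
6. ¬(a → (a ∨ c)), 1
7. a, 1
8. ¬(a ∨ c), 1
9. ¬a, 1
10. ¬c, 1
Accessibility: 0R0, 0R1, 1R0, 1R1
Branch closes: a and ¬a both at 1.
All branches of the negation close; one closing branch shown above.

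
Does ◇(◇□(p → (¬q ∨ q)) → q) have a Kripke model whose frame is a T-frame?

Satisfiable (open branch found)

1. ◇(◇□(p → (¬q ∨ q)) → q), 0
2. ◇□(p → (¬q ∨ q)) → q, 1
3. q, 1
Accessibility: 0R0, 0R1, 1R1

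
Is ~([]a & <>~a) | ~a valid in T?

Tableau for the negation ~(~([]a & <>~a) | ~a):
1. ~(~([]a & <>~a) | ~a), 0
2. []a & <>~a, 0   [~|-rule on 1]
3. a, 0   [~|-rule on 1]
4. []a, 0   [&-rule on 2]
5. <>~a, 0   [&-rule on 2]
6. ~a, 1   [<>-rule on 5: fresh world 1, 0R1]
7. a, 1   [[]-rule on 4 via 0R1]
Accessibility: 0R0, 0R1, 1R1
Branch closes: a and ~a both at 1.
All branches of the negation close; one closing branch shown above.

Valid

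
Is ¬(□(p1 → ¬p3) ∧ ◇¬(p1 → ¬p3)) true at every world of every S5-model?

Valid

Tableau for the negation □(p1 → ¬p3) ∧ ◇¬(p1 → ¬p3):
1. □(p1 → ¬p3) ∧ ◇¬(p1 → ¬p3), u
2. □(p1 → ¬p3), u
3. ◇¬(p1 → ¬p3), u
4. p1 → ¬p3, u
5. ¬p3, u
6. ¬(p1 → ¬p3), v
7. p1, v
8. p3, v
9. p1 → ¬p3, v
10. ¬p3, v
Accessibility: uRu, uRv, vRu, vRv
Branch closes: p3 and ¬p3 both at v.
Every branch of the negation's tableau closes; the branch above is one of them.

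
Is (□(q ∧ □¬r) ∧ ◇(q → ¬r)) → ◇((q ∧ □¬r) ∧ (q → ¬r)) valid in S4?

Tableau for the negation ¬((□(q ∧ □¬r) ∧ ◇(q → ¬r)) → ◇((q ∧ □¬r) ∧ (q → ¬r))):
1. ¬((□(q ∧ □¬r) ∧ ◇(q → ¬r)) → ◇((q ∧ □¬r) ∧ (q → ¬r))), w0
2. □(q ∧ □¬r) ∧ ◇(q → ¬r), w0   [¬→-rule on 1]
3. ¬◇((q ∧ □¬r) ∧ (q → ¬r)), w0   [¬→-rule on 1]
4. □(q ∧ □¬r), w0   [∧-rule on 2]
5. ◇(q → ¬r), w0   [∧-rule on 2]
6. ¬((q ∧ □¬r) ∧ (q → ¬r)), w0   [¬◇-rule on 3 via w0Rw0]
7. q ∧ □¬r, w0   [□-rule on 4 via w0Rw0]
8. q, w0   [∧-rule on 7]
9. □¬r, w0   [∧-rule on 7]
10. ¬r, w0   [□-rule on 9 via w0Rw0]
11. ¬(q ∧ □¬r), w0   [¬∧-rule on 6 (branches; this branch)]
12. ¬□¬r, w0   [¬∧-rule on 11 (branches; this branch)]
13. q → ¬r, w1   [◇-rule on 5: fresh world w1, w0Rw1]
14. ¬((q ∧ □¬r) ∧ (q → ¬r)), w1   [¬◇-rule on 3 via w0Rw1]
15. q ∧ □¬r, w1   [□-rule on 4 via w0Rw1]
16. q, w1   [∧-rule on 15]
17. □¬r, w1   [∧-rule on 15]
18. ¬r, w1   [□-rule on 9 via w0Rw1]
19. ¬(q ∧ □¬r), w1   [¬∧-rule on 14 (branches; this branch)]
20. ¬□¬r, w1   [¬∧-rule on 19 (branches; this branch)]
21. r, w2   [¬□-rule on 12: fresh world w2, w0Rw2]
22. ¬((q ∧ □¬r) ∧ (q → ¬r)), w2   [¬◇-rule on 3 via w0Rw2]
23. q ∧ □¬r, w2   [□-rule on 4 via w0Rw2]
24. q, w2   [∧-rule on 23]
25. □¬r, w2   [∧-rule on 23]
26. ¬r, w2   [□-rule on 9 via w0Rw2]
Accessibility: w0Rw0, w0Rw1, w0Rw2, w1Rw1, w2Rw2
Branch closes: r and ¬r both at w2.
All branches of the negation close; one closing branch shown above.

Valid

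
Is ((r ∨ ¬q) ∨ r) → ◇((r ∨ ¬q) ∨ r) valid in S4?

Valid

Tableau for the negation ¬(((r ∨ ¬q) ∨ r) → ◇((r ∨ ¬q) ∨ r)):
1. ¬(((r ∨ ¬q) ∨ r) → ◇((r ∨ ¬q) ∨ r)), w0
2. (r ∨ ¬q) ∨ r, w0
3. ¬◇((r ∨ ¬q) ∨ r), w0
4. ¬((r ∨ ¬q) ∨ r), w0
5. ¬(r ∨ ¬q), w0
6. ¬r, w0
7. q, w0
8. r ∨ ¬q, w0
9. ¬q, w0
Accessibility: w0Rw0
Branch closes: q and ¬q both at w0.
Every branch of the negation's tableau closes; the branch above is one of them.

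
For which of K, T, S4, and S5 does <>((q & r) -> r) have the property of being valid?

K-tableau for the negation ~<>((q & r) -> r):
1. ~<>((q & r) -> r), w0
Complete open branch: countermodel on a K-frame, so not valid in K.
T-tableau for the negation ~<>((q & r) -> r):
1. ~<>((q & r) -> r), w0
2. ~((q & r) -> r), w0
3. q & r, w0
4. ~r, w0
5. q, w0
6. r, w0
Accessibility: w0Rw0
Branch closes: r and ~r both at w0.
Every branch closes (one shown): valid in T, hence also in S4, S5 (every theorem of T is a theorem of S4 and S5).

T, S4, S5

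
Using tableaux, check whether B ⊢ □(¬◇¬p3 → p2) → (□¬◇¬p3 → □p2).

Tableau for the negation ¬(□(¬◇¬p3 → p2) → (□¬◇¬p3 → □p2)):
1. ¬(□(¬◇¬p3 → p2) → (□¬◇¬p3 → □p2)), 0
2. □(¬◇¬p3 → p2), 0
3. ¬(□¬◇¬p3 → □p2), 0
4. □¬◇¬p3, 0
5. ¬□p2, 0
6. ¬◇¬p3 → p2, 0
7. ¬◇¬p3, 0
8. p3, 0
9. ◇¬p3, 0
10. ¬p2, 1
11. ¬◇¬p3 → p2, 1
12. ¬◇¬p3, 1
13. p3, 1
14. ◇¬p3, 1
15. ¬p3, 2
16. ¬◇¬p3 → p2, 2
17. ¬◇¬p3, 2
18. p3, 2
Accessibility: 0R0, 0R1, 0R2, 1R0, 1R1, 2R0, 2R2
Branch closes: p3 and ¬p3 both at 2.
Every branch of the negation's tableau closes; the branch above is one of them.

Valid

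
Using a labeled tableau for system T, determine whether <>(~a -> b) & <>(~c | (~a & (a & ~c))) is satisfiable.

Yes, satisfiable

1. <>(~a -> b) & <>(~c | (~a & (a & ~c))), w0
2. <>(~a -> b), w0
3. <>(~c | (~a & (a & ~c))), w0
4. ~a -> b, w1
5. b, w1
6. ~c | (~a & (a & ~c)), w2
7. ~c, w2
Accessibility: w0Rw0, w0Rw1, w0Rw2, w1Rw1, w2Rw2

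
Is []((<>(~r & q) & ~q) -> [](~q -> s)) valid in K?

Tableau for the negation ~[]((<>(~r & q) & ~q) -> [](~q -> s)):
1. ~[]((<>(~r & q) & ~q) -> [](~q -> s)), w0
2. ~((<>(~r & q) & ~q) -> [](~q -> s)), w1
3. <>(~r & q) & ~q, w1
4. ~[](~q -> s), w1
5. <>(~r & q), w1
6. ~q, w1
7. ~(~q -> s), w2
8. ~q, w2
9. ~s, w2
10. ~r & q, w3
11. ~r, w3
12. q, w3
Accessibility: w0Rw1, w1Rw2, w1Rw3
The negation has an open branch (countermodel exists).

No, not valid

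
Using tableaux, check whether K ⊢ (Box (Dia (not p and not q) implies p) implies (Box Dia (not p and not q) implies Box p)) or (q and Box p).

Tableau for the negation not ((Box (Dia (not p and not q) implies p) implies (Box Dia (not p and not q) implies Box p)) or (q and Box p)):
1. not ((Box (Dia (not p and not q) implies p) implies (Box Dia (not p and not q) implies Box p)) or (q and Box p)), u
2. not (Box (Dia (not p and not q) implies p) implies (Box Dia (not p and not q) implies Box p)), u
3. not (q and Box p), u
4. Box (Dia (not p and not q) implies p), u
5. not (Box Dia (not p and not q) implies Box p), u
6. Box Dia (not p and not q), u
7. not Box p, u
8. not p, v
9. Dia (not p and not q) implies p, v
10. Dia (not p and not q), v
11. not Dia (not p and not q), v
12. not p and not q, w
13. not p, w
14. not q, w
15. not (not p and not q), w
16. q, w
Accessibility: uRv, vRw
Branch closes: q and not q both at w.
Every branch of the negation's tableau closes; the branch above is one of them.

Valid in K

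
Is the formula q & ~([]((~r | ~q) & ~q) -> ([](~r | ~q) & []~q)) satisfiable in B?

1. q & ~([]((~r | ~q) & ~q) -> ([](~r | ~q) & []~q)), 0
2. q, 0   [&-rule on 1]
3. ~([]((~r | ~q) & ~q) -> ([](~r | ~q) & []~q)), 0   [&-rule on 1]
4. []((~r | ~q) & ~q), 0   [~->-rule on 3]
5. ~([](~r | ~q) & []~q), 0   [~->-rule on 3]
6. (~r | ~q) & ~q, 0   [[]-rule on 4 via 0R0]
7. ~r | ~q, 0   [&-rule on 6]
8. ~q, 0   [&-rule on 6]
Accessibility: 0R0
Branch closes: q and ~q both at 0.
(One branch shown.) All branches close.

No, unsatisfiable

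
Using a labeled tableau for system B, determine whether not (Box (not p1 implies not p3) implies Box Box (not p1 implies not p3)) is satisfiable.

Satisfiable

1. not (Box (not p1 implies not p3) implies Box Box (not p1 implies not p3)), 0
2. Box (not p1 implies not p3), 0
3. not Box Box (not p1 implies not p3), 0
4. not p1 implies not p3, 0
5. not p3, 0
6. not Box (not p1 implies not p3), 1
7. not p1 implies not p3, 1
8. not p3, 1
9. not (not p1 implies not p3), 2
10. not p1, 2
11. p3, 2
Accessibility: 0R0, 0R1, 1R0, 1R1, 1R2, 2R1, 2R2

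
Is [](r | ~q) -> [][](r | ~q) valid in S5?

Valid

Tableau for the negation ~([](r | ~q) -> [][](r | ~q)):
1. ~([](r | ~q) -> [][](r | ~q)), w0
2. [](r | ~q), w0   [~->-rule on 1]
3. ~[][](r | ~q), w0   [~->-rule on 1]
4. r | ~q, w0   [[]-rule on 2 via w0Rw0]
5. ~q, w0   [|-rule on 4 (branches; this branch)]
6. ~[](r | ~q), w1   [~[]-rule on 3: fresh world w1, w0Rw1]
7. r | ~q, w1   [[]-rule on 2 via w0Rw1]
8. ~q, w1   [|-rule on 7 (branches; this branch)]
9. ~(r | ~q), w2   [~[]-rule on 6: fresh world w2, w1Rw2]
10. ~r, w2   [~|-rule on 9]
11. q, w2   [~|-rule on 9]
12. r | ~q, w2   [[]-rule on 2 via w0Rw2]
13. ~q, w2   [|-rule on 12 (branches; this branch)]
Accessibility: w0Rw0, w0Rw1, w0Rw2, w1Rw0, w1Rw1, w1Rw2, w2Rw0, w2Rw1, w2Rw2
Branch closes: q and ~q both at w2.
Every branch of the negation's tableau closes; the branch above is one of them.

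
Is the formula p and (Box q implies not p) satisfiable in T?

1. p and (Box q implies not p), w0
2. p, w0
3. Box q implies not p, w0
4. not Box q, w0
5. not q, w1
Accessibility: w0Rw0, w0Rw1, w1Rw1

Satisfiable (open branch found)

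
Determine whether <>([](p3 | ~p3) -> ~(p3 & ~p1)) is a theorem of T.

Tableau for the negation ~<>([](p3 | ~p3) -> ~(p3 & ~p1)):
1. ~<>([](p3 | ~p3) -> ~(p3 & ~p1)), w0
2. ~([](p3 | ~p3) -> ~(p3 & ~p1)), w0   [~<>-rule on 1 via w0Rw0]
3. [](p3 | ~p3), w0   [~->-rule on 2]
4. p3 & ~p1, w0   [~->-rule on 2]
5. p3, w0   [&-rule on 4]
6. ~p1, w0   [&-rule on 4]
7. p3 | ~p3, w0   [[]-rule on 3 via w0Rw0]
Accessibility: w0Rw0
The negation has an open branch (countermodel exists).

Invalid (countermodel exists)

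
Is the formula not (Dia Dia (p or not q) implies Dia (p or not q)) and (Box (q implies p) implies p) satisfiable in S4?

1. not (Dia Dia (p or not q) implies Dia (p or not q)) and (Box (q implies p) implies p), w0
2. not (Dia Dia (p or not q) implies Dia (p or not q)), w0
3. Box (q implies p) implies p, w0
4. Dia Dia (p or not q), w0
5. not Dia (p or not q), w0
6. not (p or not q), w0
7. not p, w0
8. q, w0
9. not Box (q implies p), w0
10. Dia (p or not q), w1
11. not (p or not q), w1
12. not p, w1
13. q, w1
14. not (q implies p), w2
15. q, w2
16. not p, w2
17. not (p or not q), w2
18. p or not q, w3
19. not (p or not q), w3
20. not p, w3
21. q, w3
22. not q, w3
Accessibility: w0Rw0, w0Rw1, w0Rw2, w0Rw3, w1Rw1, w1Rw3, w2Rw2, w3Rw3
Branch closes: q and not q both at w3.
Every branch closes; the branch above is one of them.

No, unsatisfiable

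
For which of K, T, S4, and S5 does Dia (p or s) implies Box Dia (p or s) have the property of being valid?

S4-tableau for the negation not (Dia (p or s) implies Box Dia (p or s)):
1. not (Dia (p or s) implies Box Dia (p or s)), 0
2. Dia (p or s), 0
3. not Box Dia (p or s), 0
4. p or s, 1
5. s, 1
6. not Dia (p or s), 2
7. not (p or s), 2
8. not p, 2
9. not s, 2
Accessibility: 0R0, 0R1, 0R2, 1R1, 2R2
Complete open branch: countermodel on an S4-frame, so not valid in S4, nor in K, T (the same frame is also a K-frame and a T-frame).
S5-tableau for the negation not (Dia (p or s) implies Box Dia (p or s)):
1. not (Dia (p or s) implies Box Dia (p or s)), 0
2. Dia (p or s), 0
3. not Box Dia (p or s), 0
4. p or s, 1
5. s, 1
6. not Dia (p or s), 2
7. not (p or s), 0
8. not p, 0
9. not s, 0
10. not (p or s), 1
11. not p, 1
12. not s, 1
Accessibility: 0R0, 0R1, 0R2, 1R0, 1R1, 1R2, 2R0, 2R1, 2R2
Branch closes: s and not s both at 1.
Every branch closes (one shown): valid in S5.

S5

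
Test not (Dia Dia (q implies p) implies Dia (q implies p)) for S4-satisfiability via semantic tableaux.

No, unsatisfiable

1. not (Dia Dia (q implies p) implies Dia (q implies p)), 0
2. Dia Dia (q implies p), 0
3. not Dia (q implies p), 0
4. not (q implies p), 0
5. q, 0
6. not p, 0
7. Dia (q implies p), 1
8. not (q implies p), 1
9. q, 1
10. not p, 1
11. q implies p, 2
12. not (q implies p), 2
13. q, 2
14. not p, 2
15. p, 2
Accessibility: 0R0, 0R1, 0R2, 1R1, 1R2, 2R2
Branch closes: p and not p both at 2.
Every branch closes; the branch above is one of them.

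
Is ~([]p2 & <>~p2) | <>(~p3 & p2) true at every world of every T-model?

Tableau for the negation ~(~([]p2 & <>~p2) | <>(~p3 & p2)):
1. ~(~([]p2 & <>~p2) | <>(~p3 & p2)), 0
2. []p2 & <>~p2, 0   [~|-rule on 1]
3. ~<>(~p3 & p2), 0   [~|-rule on 1]
4. []p2, 0   [&-rule on 2]
5. <>~p2, 0   [&-rule on 2]
6. ~(~p3 & p2), 0   [~<>-rule on 3 via 0R0]
7. p2, 0   [[]-rule on 4 via 0R0]
8. p3, 0   [~&-rule on 6 (branches; this branch)]
9. ~p2, 1   [<>-rule on 5: fresh world 1, 0R1]
10. ~(~p3 & p2), 1   [~<>-rule on 3 via 0R1]
11. p2, 1   [[]-rule on 4 via 0R1]
Accessibility: 0R0, 0R1, 1R1
Branch closes: p2 and ~p2 both at 1.
All branches of the negation close; one closing branch shown above.

Valid in T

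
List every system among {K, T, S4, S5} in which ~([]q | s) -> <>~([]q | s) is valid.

T, S4, S5

T-tableau for the negation ~(~([]q | s) -> <>~([]q | s)):
1. ~(~([]q | s) -> <>~([]q | s)), 0
2. ~([]q | s), 0
3. ~<>~([]q | s), 0
4. ~[]q, 0
5. ~s, 0
6. []q | s, 0
7. []q, 0
8. q, 0
9. ~q, 1
10. []q | s, 1
11. q, 1
Accessibility: 0R0, 0R1, 1R1
Branch closes: q and ~q both at 1.
Every branch closes (one shown): valid in T, hence also in S4, S5 (every theorem of T is a theorem of S4 and S5).
K-tableau for the negation ~(~([]q | s) -> <>~([]q | s)):
1. ~(~([]q | s) -> <>~([]q | s)), 0
2. ~([]q | s), 0
3. ~<>~([]q | s), 0
4. ~[]q, 0
5. ~s, 0
6. ~q, 1
7. []q | s, 1
8. s, 1
Accessibility: 0R1
Complete open branch: countermodel on a K-frame, so not valid in K.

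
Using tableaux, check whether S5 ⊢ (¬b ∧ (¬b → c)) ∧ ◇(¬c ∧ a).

Tableau for the negation ¬((¬b ∧ (¬b → c)) ∧ ◇(¬c ∧ a)):
1. ¬((¬b ∧ (¬b → c)) ∧ ◇(¬c ∧ a)), w0
2. ¬◇(¬c ∧ a), w0
3. ¬(¬c ∧ a), w0
4. ¬a, w0
Accessibility: w0Rw0
The negation has an open branch (countermodel exists).

No, not valid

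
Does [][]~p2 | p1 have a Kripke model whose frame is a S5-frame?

Satisfiable

1. [][]~p2 | p1, w0
2. p1, w0
Accessibility: w0Rw0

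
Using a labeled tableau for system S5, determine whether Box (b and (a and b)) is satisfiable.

Satisfiable

1. Box (b and (a and b)), 0
2. b and (a and b), 0   [Box-rule on 1 via 0R0]
3. b, 0   [and-rule on 2]
4. a and b, 0   [and-rule on 2]
5. a, 0   [and-rule on 4]
Accessibility: 0R0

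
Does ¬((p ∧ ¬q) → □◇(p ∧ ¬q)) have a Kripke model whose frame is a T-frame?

Yes, satisfiable

1. ¬((p ∧ ¬q) → □◇(p ∧ ¬q)), u
2. p ∧ ¬q, u
3. ¬□◇(p ∧ ¬q), u
4. p, u
5. ¬q, u
6. ¬◇(p ∧ ¬q), v
7. ¬(p ∧ ¬q), v
8. q, v
Accessibility: uRu, uRv, vRv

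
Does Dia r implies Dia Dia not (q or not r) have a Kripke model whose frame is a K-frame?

1. Dia r implies Dia Dia not (q or not r), 0
2. Dia Dia not (q or not r), 0
3. Dia not (q or not r), 1
4. not (q or not r), 2
5. not q, 2
6. r, 2
Accessibility: 0R1, 1R2

Satisfiable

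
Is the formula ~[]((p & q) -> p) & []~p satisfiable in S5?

1. ~[]((p & q) -> p) & []~p, 0
2. ~[]((p & q) -> p), 0
3. []~p, 0
4. ~p, 0
5. ~((p & q) -> p), 1
6. p & q, 1
7. ~p, 1
8. p, 1
9. q, 1
Accessibility: 0R0, 0R1, 1R0, 1R1
Branch closes: p and ~p both at 1.
Every branch closes; the branch above is one of them.

Unsatisfiable (every branch closes)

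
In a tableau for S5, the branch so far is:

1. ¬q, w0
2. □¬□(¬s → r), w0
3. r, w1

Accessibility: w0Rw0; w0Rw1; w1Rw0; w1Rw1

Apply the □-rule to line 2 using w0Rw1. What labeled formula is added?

¬□(¬s → r), w1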